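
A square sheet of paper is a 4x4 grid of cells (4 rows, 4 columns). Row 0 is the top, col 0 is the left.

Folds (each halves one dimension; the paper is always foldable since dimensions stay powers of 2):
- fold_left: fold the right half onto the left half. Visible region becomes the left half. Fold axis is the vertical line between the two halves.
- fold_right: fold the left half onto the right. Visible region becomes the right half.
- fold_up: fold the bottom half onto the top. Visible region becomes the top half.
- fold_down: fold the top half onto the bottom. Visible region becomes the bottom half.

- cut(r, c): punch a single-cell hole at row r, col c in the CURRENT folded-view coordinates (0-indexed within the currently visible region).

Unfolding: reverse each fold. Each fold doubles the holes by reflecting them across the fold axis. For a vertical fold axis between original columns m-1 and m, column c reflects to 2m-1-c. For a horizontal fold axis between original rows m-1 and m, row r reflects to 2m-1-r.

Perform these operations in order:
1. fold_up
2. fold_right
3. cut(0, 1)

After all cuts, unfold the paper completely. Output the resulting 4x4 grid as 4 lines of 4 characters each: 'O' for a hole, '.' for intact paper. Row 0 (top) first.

Answer: O..O
....
....
O..O

Derivation:
Op 1 fold_up: fold axis h@2; visible region now rows[0,2) x cols[0,4) = 2x4
Op 2 fold_right: fold axis v@2; visible region now rows[0,2) x cols[2,4) = 2x2
Op 3 cut(0, 1): punch at orig (0,3); cuts so far [(0, 3)]; region rows[0,2) x cols[2,4) = 2x2
Unfold 1 (reflect across v@2): 2 holes -> [(0, 0), (0, 3)]
Unfold 2 (reflect across h@2): 4 holes -> [(0, 0), (0, 3), (3, 0), (3, 3)]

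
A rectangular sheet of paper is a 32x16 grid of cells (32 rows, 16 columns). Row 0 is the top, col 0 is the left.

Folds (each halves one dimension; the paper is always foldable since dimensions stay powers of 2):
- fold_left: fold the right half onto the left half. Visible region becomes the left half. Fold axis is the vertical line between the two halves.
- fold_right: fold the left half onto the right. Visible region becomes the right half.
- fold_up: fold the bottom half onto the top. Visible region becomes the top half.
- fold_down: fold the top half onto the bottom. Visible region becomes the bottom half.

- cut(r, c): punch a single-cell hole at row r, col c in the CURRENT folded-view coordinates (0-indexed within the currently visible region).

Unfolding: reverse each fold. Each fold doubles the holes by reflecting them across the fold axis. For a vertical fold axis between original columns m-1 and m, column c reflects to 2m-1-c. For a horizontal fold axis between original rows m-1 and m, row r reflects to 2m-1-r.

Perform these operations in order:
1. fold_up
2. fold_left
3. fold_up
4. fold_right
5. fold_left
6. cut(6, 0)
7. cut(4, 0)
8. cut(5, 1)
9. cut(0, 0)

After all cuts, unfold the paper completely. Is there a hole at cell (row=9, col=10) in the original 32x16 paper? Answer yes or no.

Op 1 fold_up: fold axis h@16; visible region now rows[0,16) x cols[0,16) = 16x16
Op 2 fold_left: fold axis v@8; visible region now rows[0,16) x cols[0,8) = 16x8
Op 3 fold_up: fold axis h@8; visible region now rows[0,8) x cols[0,8) = 8x8
Op 4 fold_right: fold axis v@4; visible region now rows[0,8) x cols[4,8) = 8x4
Op 5 fold_left: fold axis v@6; visible region now rows[0,8) x cols[4,6) = 8x2
Op 6 cut(6, 0): punch at orig (6,4); cuts so far [(6, 4)]; region rows[0,8) x cols[4,6) = 8x2
Op 7 cut(4, 0): punch at orig (4,4); cuts so far [(4, 4), (6, 4)]; region rows[0,8) x cols[4,6) = 8x2
Op 8 cut(5, 1): punch at orig (5,5); cuts so far [(4, 4), (5, 5), (6, 4)]; region rows[0,8) x cols[4,6) = 8x2
Op 9 cut(0, 0): punch at orig (0,4); cuts so far [(0, 4), (4, 4), (5, 5), (6, 4)]; region rows[0,8) x cols[4,6) = 8x2
Unfold 1 (reflect across v@6): 8 holes -> [(0, 4), (0, 7), (4, 4), (4, 7), (5, 5), (5, 6), (6, 4), (6, 7)]
Unfold 2 (reflect across v@4): 16 holes -> [(0, 0), (0, 3), (0, 4), (0, 7), (4, 0), (4, 3), (4, 4), (4, 7), (5, 1), (5, 2), (5, 5), (5, 6), (6, 0), (6, 3), (6, 4), (6, 7)]
Unfold 3 (reflect across h@8): 32 holes -> [(0, 0), (0, 3), (0, 4), (0, 7), (4, 0), (4, 3), (4, 4), (4, 7), (5, 1), (5, 2), (5, 5), (5, 6), (6, 0), (6, 3), (6, 4), (6, 7), (9, 0), (9, 3), (9, 4), (9, 7), (10, 1), (10, 2), (10, 5), (10, 6), (11, 0), (11, 3), (11, 4), (11, 7), (15, 0), (15, 3), (15, 4), (15, 7)]
Unfold 4 (reflect across v@8): 64 holes -> [(0, 0), (0, 3), (0, 4), (0, 7), (0, 8), (0, 11), (0, 12), (0, 15), (4, 0), (4, 3), (4, 4), (4, 7), (4, 8), (4, 11), (4, 12), (4, 15), (5, 1), (5, 2), (5, 5), (5, 6), (5, 9), (5, 10), (5, 13), (5, 14), (6, 0), (6, 3), (6, 4), (6, 7), (6, 8), (6, 11), (6, 12), (6, 15), (9, 0), (9, 3), (9, 4), (9, 7), (9, 8), (9, 11), (9, 12), (9, 15), (10, 1), (10, 2), (10, 5), (10, 6), (10, 9), (10, 10), (10, 13), (10, 14), (11, 0), (11, 3), (11, 4), (11, 7), (11, 8), (11, 11), (11, 12), (11, 15), (15, 0), (15, 3), (15, 4), (15, 7), (15, 8), (15, 11), (15, 12), (15, 15)]
Unfold 5 (reflect across h@16): 128 holes -> [(0, 0), (0, 3), (0, 4), (0, 7), (0, 8), (0, 11), (0, 12), (0, 15), (4, 0), (4, 3), (4, 4), (4, 7), (4, 8), (4, 11), (4, 12), (4, 15), (5, 1), (5, 2), (5, 5), (5, 6), (5, 9), (5, 10), (5, 13), (5, 14), (6, 0), (6, 3), (6, 4), (6, 7), (6, 8), (6, 11), (6, 12), (6, 15), (9, 0), (9, 3), (9, 4), (9, 7), (9, 8), (9, 11), (9, 12), (9, 15), (10, 1), (10, 2), (10, 5), (10, 6), (10, 9), (10, 10), (10, 13), (10, 14), (11, 0), (11, 3), (11, 4), (11, 7), (11, 8), (11, 11), (11, 12), (11, 15), (15, 0), (15, 3), (15, 4), (15, 7), (15, 8), (15, 11), (15, 12), (15, 15), (16, 0), (16, 3), (16, 4), (16, 7), (16, 8), (16, 11), (16, 12), (16, 15), (20, 0), (20, 3), (20, 4), (20, 7), (20, 8), (20, 11), (20, 12), (20, 15), (21, 1), (21, 2), (21, 5), (21, 6), (21, 9), (21, 10), (21, 13), (21, 14), (22, 0), (22, 3), (22, 4), (22, 7), (22, 8), (22, 11), (22, 12), (22, 15), (25, 0), (25, 3), (25, 4), (25, 7), (25, 8), (25, 11), (25, 12), (25, 15), (26, 1), (26, 2), (26, 5), (26, 6), (26, 9), (26, 10), (26, 13), (26, 14), (27, 0), (27, 3), (27, 4), (27, 7), (27, 8), (27, 11), (27, 12), (27, 15), (31, 0), (31, 3), (31, 4), (31, 7), (31, 8), (31, 11), (31, 12), (31, 15)]
Holes: [(0, 0), (0, 3), (0, 4), (0, 7), (0, 8), (0, 11), (0, 12), (0, 15), (4, 0), (4, 3), (4, 4), (4, 7), (4, 8), (4, 11), (4, 12), (4, 15), (5, 1), (5, 2), (5, 5), (5, 6), (5, 9), (5, 10), (5, 13), (5, 14), (6, 0), (6, 3), (6, 4), (6, 7), (6, 8), (6, 11), (6, 12), (6, 15), (9, 0), (9, 3), (9, 4), (9, 7), (9, 8), (9, 11), (9, 12), (9, 15), (10, 1), (10, 2), (10, 5), (10, 6), (10, 9), (10, 10), (10, 13), (10, 14), (11, 0), (11, 3), (11, 4), (11, 7), (11, 8), (11, 11), (11, 12), (11, 15), (15, 0), (15, 3), (15, 4), (15, 7), (15, 8), (15, 11), (15, 12), (15, 15), (16, 0), (16, 3), (16, 4), (16, 7), (16, 8), (16, 11), (16, 12), (16, 15), (20, 0), (20, 3), (20, 4), (20, 7), (20, 8), (20, 11), (20, 12), (20, 15), (21, 1), (21, 2), (21, 5), (21, 6), (21, 9), (21, 10), (21, 13), (21, 14), (22, 0), (22, 3), (22, 4), (22, 7), (22, 8), (22, 11), (22, 12), (22, 15), (25, 0), (25, 3), (25, 4), (25, 7), (25, 8), (25, 11), (25, 12), (25, 15), (26, 1), (26, 2), (26, 5), (26, 6), (26, 9), (26, 10), (26, 13), (26, 14), (27, 0), (27, 3), (27, 4), (27, 7), (27, 8), (27, 11), (27, 12), (27, 15), (31, 0), (31, 3), (31, 4), (31, 7), (31, 8), (31, 11), (31, 12), (31, 15)]

Answer: no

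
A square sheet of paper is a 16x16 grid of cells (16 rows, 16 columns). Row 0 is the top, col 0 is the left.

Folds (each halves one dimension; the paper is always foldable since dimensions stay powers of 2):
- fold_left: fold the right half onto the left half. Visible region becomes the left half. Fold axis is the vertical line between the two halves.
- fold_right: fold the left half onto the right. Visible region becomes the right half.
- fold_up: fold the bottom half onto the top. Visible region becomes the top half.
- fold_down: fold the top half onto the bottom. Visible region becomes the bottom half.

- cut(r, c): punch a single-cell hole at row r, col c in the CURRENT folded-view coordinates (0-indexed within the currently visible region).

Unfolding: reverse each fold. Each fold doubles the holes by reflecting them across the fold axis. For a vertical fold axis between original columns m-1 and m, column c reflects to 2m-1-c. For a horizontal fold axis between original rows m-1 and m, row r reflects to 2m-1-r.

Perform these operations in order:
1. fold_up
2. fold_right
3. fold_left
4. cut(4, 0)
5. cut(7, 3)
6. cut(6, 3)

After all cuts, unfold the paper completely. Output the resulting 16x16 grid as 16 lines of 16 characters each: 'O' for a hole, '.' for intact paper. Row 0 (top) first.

Answer: ................
................
................
................
O......OO......O
................
...OO......OO...
...OO......OO...
...OO......OO...
...OO......OO...
................
O......OO......O
................
................
................
................

Derivation:
Op 1 fold_up: fold axis h@8; visible region now rows[0,8) x cols[0,16) = 8x16
Op 2 fold_right: fold axis v@8; visible region now rows[0,8) x cols[8,16) = 8x8
Op 3 fold_left: fold axis v@12; visible region now rows[0,8) x cols[8,12) = 8x4
Op 4 cut(4, 0): punch at orig (4,8); cuts so far [(4, 8)]; region rows[0,8) x cols[8,12) = 8x4
Op 5 cut(7, 3): punch at orig (7,11); cuts so far [(4, 8), (7, 11)]; region rows[0,8) x cols[8,12) = 8x4
Op 6 cut(6, 3): punch at orig (6,11); cuts so far [(4, 8), (6, 11), (7, 11)]; region rows[0,8) x cols[8,12) = 8x4
Unfold 1 (reflect across v@12): 6 holes -> [(4, 8), (4, 15), (6, 11), (6, 12), (7, 11), (7, 12)]
Unfold 2 (reflect across v@8): 12 holes -> [(4, 0), (4, 7), (4, 8), (4, 15), (6, 3), (6, 4), (6, 11), (6, 12), (7, 3), (7, 4), (7, 11), (7, 12)]
Unfold 3 (reflect across h@8): 24 holes -> [(4, 0), (4, 7), (4, 8), (4, 15), (6, 3), (6, 4), (6, 11), (6, 12), (7, 3), (7, 4), (7, 11), (7, 12), (8, 3), (8, 4), (8, 11), (8, 12), (9, 3), (9, 4), (9, 11), (9, 12), (11, 0), (11, 7), (11, 8), (11, 15)]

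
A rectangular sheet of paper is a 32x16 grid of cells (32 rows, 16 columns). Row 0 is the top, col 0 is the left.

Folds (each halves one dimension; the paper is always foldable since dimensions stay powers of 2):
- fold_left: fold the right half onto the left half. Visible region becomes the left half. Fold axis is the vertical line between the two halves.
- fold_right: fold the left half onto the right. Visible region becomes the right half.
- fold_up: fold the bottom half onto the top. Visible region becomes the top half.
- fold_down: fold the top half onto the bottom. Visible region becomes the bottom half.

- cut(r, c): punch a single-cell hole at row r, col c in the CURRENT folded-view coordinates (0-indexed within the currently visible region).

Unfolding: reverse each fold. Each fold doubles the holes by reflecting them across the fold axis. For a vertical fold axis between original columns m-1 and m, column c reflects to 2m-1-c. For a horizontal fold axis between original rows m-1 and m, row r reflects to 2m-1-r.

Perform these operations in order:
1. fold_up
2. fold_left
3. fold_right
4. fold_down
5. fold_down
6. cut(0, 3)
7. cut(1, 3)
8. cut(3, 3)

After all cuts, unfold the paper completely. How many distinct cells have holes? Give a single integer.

Op 1 fold_up: fold axis h@16; visible region now rows[0,16) x cols[0,16) = 16x16
Op 2 fold_left: fold axis v@8; visible region now rows[0,16) x cols[0,8) = 16x8
Op 3 fold_right: fold axis v@4; visible region now rows[0,16) x cols[4,8) = 16x4
Op 4 fold_down: fold axis h@8; visible region now rows[8,16) x cols[4,8) = 8x4
Op 5 fold_down: fold axis h@12; visible region now rows[12,16) x cols[4,8) = 4x4
Op 6 cut(0, 3): punch at orig (12,7); cuts so far [(12, 7)]; region rows[12,16) x cols[4,8) = 4x4
Op 7 cut(1, 3): punch at orig (13,7); cuts so far [(12, 7), (13, 7)]; region rows[12,16) x cols[4,8) = 4x4
Op 8 cut(3, 3): punch at orig (15,7); cuts so far [(12, 7), (13, 7), (15, 7)]; region rows[12,16) x cols[4,8) = 4x4
Unfold 1 (reflect across h@12): 6 holes -> [(8, 7), (10, 7), (11, 7), (12, 7), (13, 7), (15, 7)]
Unfold 2 (reflect across h@8): 12 holes -> [(0, 7), (2, 7), (3, 7), (4, 7), (5, 7), (7, 7), (8, 7), (10, 7), (11, 7), (12, 7), (13, 7), (15, 7)]
Unfold 3 (reflect across v@4): 24 holes -> [(0, 0), (0, 7), (2, 0), (2, 7), (3, 0), (3, 7), (4, 0), (4, 7), (5, 0), (5, 7), (7, 0), (7, 7), (8, 0), (8, 7), (10, 0), (10, 7), (11, 0), (11, 7), (12, 0), (12, 7), (13, 0), (13, 7), (15, 0), (15, 7)]
Unfold 4 (reflect across v@8): 48 holes -> [(0, 0), (0, 7), (0, 8), (0, 15), (2, 0), (2, 7), (2, 8), (2, 15), (3, 0), (3, 7), (3, 8), (3, 15), (4, 0), (4, 7), (4, 8), (4, 15), (5, 0), (5, 7), (5, 8), (5, 15), (7, 0), (7, 7), (7, 8), (7, 15), (8, 0), (8, 7), (8, 8), (8, 15), (10, 0), (10, 7), (10, 8), (10, 15), (11, 0), (11, 7), (11, 8), (11, 15), (12, 0), (12, 7), (12, 8), (12, 15), (13, 0), (13, 7), (13, 8), (13, 15), (15, 0), (15, 7), (15, 8), (15, 15)]
Unfold 5 (reflect across h@16): 96 holes -> [(0, 0), (0, 7), (0, 8), (0, 15), (2, 0), (2, 7), (2, 8), (2, 15), (3, 0), (3, 7), (3, 8), (3, 15), (4, 0), (4, 7), (4, 8), (4, 15), (5, 0), (5, 7), (5, 8), (5, 15), (7, 0), (7, 7), (7, 8), (7, 15), (8, 0), (8, 7), (8, 8), (8, 15), (10, 0), (10, 7), (10, 8), (10, 15), (11, 0), (11, 7), (11, 8), (11, 15), (12, 0), (12, 7), (12, 8), (12, 15), (13, 0), (13, 7), (13, 8), (13, 15), (15, 0), (15, 7), (15, 8), (15, 15), (16, 0), (16, 7), (16, 8), (16, 15), (18, 0), (18, 7), (18, 8), (18, 15), (19, 0), (19, 7), (19, 8), (19, 15), (20, 0), (20, 7), (20, 8), (20, 15), (21, 0), (21, 7), (21, 8), (21, 15), (23, 0), (23, 7), (23, 8), (23, 15), (24, 0), (24, 7), (24, 8), (24, 15), (26, 0), (26, 7), (26, 8), (26, 15), (27, 0), (27, 7), (27, 8), (27, 15), (28, 0), (28, 7), (28, 8), (28, 15), (29, 0), (29, 7), (29, 8), (29, 15), (31, 0), (31, 7), (31, 8), (31, 15)]

Answer: 96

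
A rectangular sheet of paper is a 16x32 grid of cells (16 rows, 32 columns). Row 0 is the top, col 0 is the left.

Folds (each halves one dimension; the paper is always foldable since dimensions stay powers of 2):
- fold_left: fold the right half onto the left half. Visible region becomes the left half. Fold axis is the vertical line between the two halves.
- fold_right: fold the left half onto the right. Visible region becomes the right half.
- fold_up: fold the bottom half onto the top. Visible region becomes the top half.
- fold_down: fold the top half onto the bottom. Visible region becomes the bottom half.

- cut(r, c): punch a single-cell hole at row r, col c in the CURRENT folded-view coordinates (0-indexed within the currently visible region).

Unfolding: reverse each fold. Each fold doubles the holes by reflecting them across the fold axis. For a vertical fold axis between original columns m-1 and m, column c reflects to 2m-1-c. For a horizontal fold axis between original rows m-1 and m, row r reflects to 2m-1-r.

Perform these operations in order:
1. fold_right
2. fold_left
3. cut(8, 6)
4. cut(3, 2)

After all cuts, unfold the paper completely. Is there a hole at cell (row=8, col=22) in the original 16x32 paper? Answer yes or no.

Op 1 fold_right: fold axis v@16; visible region now rows[0,16) x cols[16,32) = 16x16
Op 2 fold_left: fold axis v@24; visible region now rows[0,16) x cols[16,24) = 16x8
Op 3 cut(8, 6): punch at orig (8,22); cuts so far [(8, 22)]; region rows[0,16) x cols[16,24) = 16x8
Op 4 cut(3, 2): punch at orig (3,18); cuts so far [(3, 18), (8, 22)]; region rows[0,16) x cols[16,24) = 16x8
Unfold 1 (reflect across v@24): 4 holes -> [(3, 18), (3, 29), (8, 22), (8, 25)]
Unfold 2 (reflect across v@16): 8 holes -> [(3, 2), (3, 13), (3, 18), (3, 29), (8, 6), (8, 9), (8, 22), (8, 25)]
Holes: [(3, 2), (3, 13), (3, 18), (3, 29), (8, 6), (8, 9), (8, 22), (8, 25)]

Answer: yes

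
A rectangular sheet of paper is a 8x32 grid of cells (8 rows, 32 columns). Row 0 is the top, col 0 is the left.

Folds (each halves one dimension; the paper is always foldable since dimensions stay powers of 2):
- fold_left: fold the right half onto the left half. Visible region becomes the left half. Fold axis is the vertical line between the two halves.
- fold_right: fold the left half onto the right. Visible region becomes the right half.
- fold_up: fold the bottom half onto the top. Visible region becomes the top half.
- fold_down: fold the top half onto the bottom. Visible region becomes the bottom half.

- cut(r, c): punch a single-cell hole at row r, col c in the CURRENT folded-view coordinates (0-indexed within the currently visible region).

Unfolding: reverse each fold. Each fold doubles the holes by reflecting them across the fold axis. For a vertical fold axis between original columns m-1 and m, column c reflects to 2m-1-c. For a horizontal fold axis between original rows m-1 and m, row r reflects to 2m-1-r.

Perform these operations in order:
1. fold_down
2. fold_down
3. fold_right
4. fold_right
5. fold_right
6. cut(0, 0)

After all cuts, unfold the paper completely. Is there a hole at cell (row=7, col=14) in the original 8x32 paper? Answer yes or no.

Answer: no

Derivation:
Op 1 fold_down: fold axis h@4; visible region now rows[4,8) x cols[0,32) = 4x32
Op 2 fold_down: fold axis h@6; visible region now rows[6,8) x cols[0,32) = 2x32
Op 3 fold_right: fold axis v@16; visible region now rows[6,8) x cols[16,32) = 2x16
Op 4 fold_right: fold axis v@24; visible region now rows[6,8) x cols[24,32) = 2x8
Op 5 fold_right: fold axis v@28; visible region now rows[6,8) x cols[28,32) = 2x4
Op 6 cut(0, 0): punch at orig (6,28); cuts so far [(6, 28)]; region rows[6,8) x cols[28,32) = 2x4
Unfold 1 (reflect across v@28): 2 holes -> [(6, 27), (6, 28)]
Unfold 2 (reflect across v@24): 4 holes -> [(6, 19), (6, 20), (6, 27), (6, 28)]
Unfold 3 (reflect across v@16): 8 holes -> [(6, 3), (6, 4), (6, 11), (6, 12), (6, 19), (6, 20), (6, 27), (6, 28)]
Unfold 4 (reflect across h@6): 16 holes -> [(5, 3), (5, 4), (5, 11), (5, 12), (5, 19), (5, 20), (5, 27), (5, 28), (6, 3), (6, 4), (6, 11), (6, 12), (6, 19), (6, 20), (6, 27), (6, 28)]
Unfold 5 (reflect across h@4): 32 holes -> [(1, 3), (1, 4), (1, 11), (1, 12), (1, 19), (1, 20), (1, 27), (1, 28), (2, 3), (2, 4), (2, 11), (2, 12), (2, 19), (2, 20), (2, 27), (2, 28), (5, 3), (5, 4), (5, 11), (5, 12), (5, 19), (5, 20), (5, 27), (5, 28), (6, 3), (6, 4), (6, 11), (6, 12), (6, 19), (6, 20), (6, 27), (6, 28)]
Holes: [(1, 3), (1, 4), (1, 11), (1, 12), (1, 19), (1, 20), (1, 27), (1, 28), (2, 3), (2, 4), (2, 11), (2, 12), (2, 19), (2, 20), (2, 27), (2, 28), (5, 3), (5, 4), (5, 11), (5, 12), (5, 19), (5, 20), (5, 27), (5, 28), (6, 3), (6, 4), (6, 11), (6, 12), (6, 19), (6, 20), (6, 27), (6, 28)]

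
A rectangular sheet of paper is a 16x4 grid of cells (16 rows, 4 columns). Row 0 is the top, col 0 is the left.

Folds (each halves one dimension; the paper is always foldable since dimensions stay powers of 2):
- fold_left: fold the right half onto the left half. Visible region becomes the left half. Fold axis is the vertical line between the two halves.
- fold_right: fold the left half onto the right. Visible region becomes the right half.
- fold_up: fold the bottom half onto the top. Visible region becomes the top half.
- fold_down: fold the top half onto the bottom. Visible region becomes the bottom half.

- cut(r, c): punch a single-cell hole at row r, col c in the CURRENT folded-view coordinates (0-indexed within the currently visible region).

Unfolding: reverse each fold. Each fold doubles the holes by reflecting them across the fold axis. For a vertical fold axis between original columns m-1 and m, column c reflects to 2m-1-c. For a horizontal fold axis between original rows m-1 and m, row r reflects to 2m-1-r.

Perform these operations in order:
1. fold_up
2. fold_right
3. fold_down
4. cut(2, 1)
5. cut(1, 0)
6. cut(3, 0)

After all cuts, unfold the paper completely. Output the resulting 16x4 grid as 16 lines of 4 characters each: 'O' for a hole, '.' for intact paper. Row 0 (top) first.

Op 1 fold_up: fold axis h@8; visible region now rows[0,8) x cols[0,4) = 8x4
Op 2 fold_right: fold axis v@2; visible region now rows[0,8) x cols[2,4) = 8x2
Op 3 fold_down: fold axis h@4; visible region now rows[4,8) x cols[2,4) = 4x2
Op 4 cut(2, 1): punch at orig (6,3); cuts so far [(6, 3)]; region rows[4,8) x cols[2,4) = 4x2
Op 5 cut(1, 0): punch at orig (5,2); cuts so far [(5, 2), (6, 3)]; region rows[4,8) x cols[2,4) = 4x2
Op 6 cut(3, 0): punch at orig (7,2); cuts so far [(5, 2), (6, 3), (7, 2)]; region rows[4,8) x cols[2,4) = 4x2
Unfold 1 (reflect across h@4): 6 holes -> [(0, 2), (1, 3), (2, 2), (5, 2), (6, 3), (7, 2)]
Unfold 2 (reflect across v@2): 12 holes -> [(0, 1), (0, 2), (1, 0), (1, 3), (2, 1), (2, 2), (5, 1), (5, 2), (6, 0), (6, 3), (7, 1), (7, 2)]
Unfold 3 (reflect across h@8): 24 holes -> [(0, 1), (0, 2), (1, 0), (1, 3), (2, 1), (2, 2), (5, 1), (5, 2), (6, 0), (6, 3), (7, 1), (7, 2), (8, 1), (8, 2), (9, 0), (9, 3), (10, 1), (10, 2), (13, 1), (13, 2), (14, 0), (14, 3), (15, 1), (15, 2)]

Answer: .OO.
O..O
.OO.
....
....
.OO.
O..O
.OO.
.OO.
O..O
.OO.
....
....
.OO.
O..O
.OO.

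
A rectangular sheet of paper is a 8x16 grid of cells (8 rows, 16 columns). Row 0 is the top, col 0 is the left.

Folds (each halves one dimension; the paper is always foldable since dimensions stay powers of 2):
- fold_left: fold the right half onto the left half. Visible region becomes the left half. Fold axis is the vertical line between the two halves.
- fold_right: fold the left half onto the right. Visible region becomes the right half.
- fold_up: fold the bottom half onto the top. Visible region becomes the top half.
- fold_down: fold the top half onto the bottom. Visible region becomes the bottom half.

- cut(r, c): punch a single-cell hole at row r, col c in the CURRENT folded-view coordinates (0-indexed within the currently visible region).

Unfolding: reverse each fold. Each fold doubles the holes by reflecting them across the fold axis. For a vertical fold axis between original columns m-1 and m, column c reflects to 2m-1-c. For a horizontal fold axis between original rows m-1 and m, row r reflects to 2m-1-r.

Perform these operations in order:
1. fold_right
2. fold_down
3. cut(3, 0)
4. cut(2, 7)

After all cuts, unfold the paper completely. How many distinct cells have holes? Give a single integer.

Op 1 fold_right: fold axis v@8; visible region now rows[0,8) x cols[8,16) = 8x8
Op 2 fold_down: fold axis h@4; visible region now rows[4,8) x cols[8,16) = 4x8
Op 3 cut(3, 0): punch at orig (7,8); cuts so far [(7, 8)]; region rows[4,8) x cols[8,16) = 4x8
Op 4 cut(2, 7): punch at orig (6,15); cuts so far [(6, 15), (7, 8)]; region rows[4,8) x cols[8,16) = 4x8
Unfold 1 (reflect across h@4): 4 holes -> [(0, 8), (1, 15), (6, 15), (7, 8)]
Unfold 2 (reflect across v@8): 8 holes -> [(0, 7), (0, 8), (1, 0), (1, 15), (6, 0), (6, 15), (7, 7), (7, 8)]

Answer: 8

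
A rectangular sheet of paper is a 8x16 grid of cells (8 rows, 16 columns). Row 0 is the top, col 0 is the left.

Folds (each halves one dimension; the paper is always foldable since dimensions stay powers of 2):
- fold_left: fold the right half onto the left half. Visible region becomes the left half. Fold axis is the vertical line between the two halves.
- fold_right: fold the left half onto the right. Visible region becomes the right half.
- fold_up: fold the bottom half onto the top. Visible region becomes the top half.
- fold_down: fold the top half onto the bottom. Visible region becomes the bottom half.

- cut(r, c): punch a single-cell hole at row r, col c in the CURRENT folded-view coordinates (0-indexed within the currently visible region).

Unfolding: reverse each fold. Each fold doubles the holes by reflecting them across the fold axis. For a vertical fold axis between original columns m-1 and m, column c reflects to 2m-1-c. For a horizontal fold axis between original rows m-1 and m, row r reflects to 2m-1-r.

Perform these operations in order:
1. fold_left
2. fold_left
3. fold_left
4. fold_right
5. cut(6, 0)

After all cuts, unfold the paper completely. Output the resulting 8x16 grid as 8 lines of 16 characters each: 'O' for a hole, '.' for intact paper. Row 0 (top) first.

Op 1 fold_left: fold axis v@8; visible region now rows[0,8) x cols[0,8) = 8x8
Op 2 fold_left: fold axis v@4; visible region now rows[0,8) x cols[0,4) = 8x4
Op 3 fold_left: fold axis v@2; visible region now rows[0,8) x cols[0,2) = 8x2
Op 4 fold_right: fold axis v@1; visible region now rows[0,8) x cols[1,2) = 8x1
Op 5 cut(6, 0): punch at orig (6,1); cuts so far [(6, 1)]; region rows[0,8) x cols[1,2) = 8x1
Unfold 1 (reflect across v@1): 2 holes -> [(6, 0), (6, 1)]
Unfold 2 (reflect across v@2): 4 holes -> [(6, 0), (6, 1), (6, 2), (6, 3)]
Unfold 3 (reflect across v@4): 8 holes -> [(6, 0), (6, 1), (6, 2), (6, 3), (6, 4), (6, 5), (6, 6), (6, 7)]
Unfold 4 (reflect across v@8): 16 holes -> [(6, 0), (6, 1), (6, 2), (6, 3), (6, 4), (6, 5), (6, 6), (6, 7), (6, 8), (6, 9), (6, 10), (6, 11), (6, 12), (6, 13), (6, 14), (6, 15)]

Answer: ................
................
................
................
................
................
OOOOOOOOOOOOOOOO
................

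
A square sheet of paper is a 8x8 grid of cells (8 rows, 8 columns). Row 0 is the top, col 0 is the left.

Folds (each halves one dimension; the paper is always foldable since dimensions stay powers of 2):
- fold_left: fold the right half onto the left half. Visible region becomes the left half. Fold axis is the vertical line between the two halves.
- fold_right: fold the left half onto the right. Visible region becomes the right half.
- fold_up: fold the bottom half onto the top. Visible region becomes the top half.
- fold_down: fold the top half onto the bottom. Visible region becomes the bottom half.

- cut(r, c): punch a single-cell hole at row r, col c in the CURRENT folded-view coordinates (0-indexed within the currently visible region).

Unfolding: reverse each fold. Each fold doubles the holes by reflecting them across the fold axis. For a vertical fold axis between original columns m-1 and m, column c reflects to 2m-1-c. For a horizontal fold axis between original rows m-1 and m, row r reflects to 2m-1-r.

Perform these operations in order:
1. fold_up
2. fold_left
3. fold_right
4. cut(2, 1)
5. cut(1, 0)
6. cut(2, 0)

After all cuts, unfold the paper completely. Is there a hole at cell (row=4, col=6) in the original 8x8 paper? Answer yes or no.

Answer: no

Derivation:
Op 1 fold_up: fold axis h@4; visible region now rows[0,4) x cols[0,8) = 4x8
Op 2 fold_left: fold axis v@4; visible region now rows[0,4) x cols[0,4) = 4x4
Op 3 fold_right: fold axis v@2; visible region now rows[0,4) x cols[2,4) = 4x2
Op 4 cut(2, 1): punch at orig (2,3); cuts so far [(2, 3)]; region rows[0,4) x cols[2,4) = 4x2
Op 5 cut(1, 0): punch at orig (1,2); cuts so far [(1, 2), (2, 3)]; region rows[0,4) x cols[2,4) = 4x2
Op 6 cut(2, 0): punch at orig (2,2); cuts so far [(1, 2), (2, 2), (2, 3)]; region rows[0,4) x cols[2,4) = 4x2
Unfold 1 (reflect across v@2): 6 holes -> [(1, 1), (1, 2), (2, 0), (2, 1), (2, 2), (2, 3)]
Unfold 2 (reflect across v@4): 12 holes -> [(1, 1), (1, 2), (1, 5), (1, 6), (2, 0), (2, 1), (2, 2), (2, 3), (2, 4), (2, 5), (2, 6), (2, 7)]
Unfold 3 (reflect across h@4): 24 holes -> [(1, 1), (1, 2), (1, 5), (1, 6), (2, 0), (2, 1), (2, 2), (2, 3), (2, 4), (2, 5), (2, 6), (2, 7), (5, 0), (5, 1), (5, 2), (5, 3), (5, 4), (5, 5), (5, 6), (5, 7), (6, 1), (6, 2), (6, 5), (6, 6)]
Holes: [(1, 1), (1, 2), (1, 5), (1, 6), (2, 0), (2, 1), (2, 2), (2, 3), (2, 4), (2, 5), (2, 6), (2, 7), (5, 0), (5, 1), (5, 2), (5, 3), (5, 4), (5, 5), (5, 6), (5, 7), (6, 1), (6, 2), (6, 5), (6, 6)]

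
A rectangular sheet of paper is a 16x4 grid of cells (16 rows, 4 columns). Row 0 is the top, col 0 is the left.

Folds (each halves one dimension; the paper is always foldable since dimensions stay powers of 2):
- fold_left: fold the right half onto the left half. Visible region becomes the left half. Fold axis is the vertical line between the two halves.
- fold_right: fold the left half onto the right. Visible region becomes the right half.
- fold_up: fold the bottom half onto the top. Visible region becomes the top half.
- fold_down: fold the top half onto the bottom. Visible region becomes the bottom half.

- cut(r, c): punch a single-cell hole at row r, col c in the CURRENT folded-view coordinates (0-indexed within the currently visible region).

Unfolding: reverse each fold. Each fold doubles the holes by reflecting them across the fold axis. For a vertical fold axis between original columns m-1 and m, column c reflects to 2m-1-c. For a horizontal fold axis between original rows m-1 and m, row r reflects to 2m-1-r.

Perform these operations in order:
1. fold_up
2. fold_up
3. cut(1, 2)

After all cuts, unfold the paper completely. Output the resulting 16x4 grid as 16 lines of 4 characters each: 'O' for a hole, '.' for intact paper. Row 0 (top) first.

Op 1 fold_up: fold axis h@8; visible region now rows[0,8) x cols[0,4) = 8x4
Op 2 fold_up: fold axis h@4; visible region now rows[0,4) x cols[0,4) = 4x4
Op 3 cut(1, 2): punch at orig (1,2); cuts so far [(1, 2)]; region rows[0,4) x cols[0,4) = 4x4
Unfold 1 (reflect across h@4): 2 holes -> [(1, 2), (6, 2)]
Unfold 2 (reflect across h@8): 4 holes -> [(1, 2), (6, 2), (9, 2), (14, 2)]

Answer: ....
..O.
....
....
....
....
..O.
....
....
..O.
....
....
....
....
..O.
....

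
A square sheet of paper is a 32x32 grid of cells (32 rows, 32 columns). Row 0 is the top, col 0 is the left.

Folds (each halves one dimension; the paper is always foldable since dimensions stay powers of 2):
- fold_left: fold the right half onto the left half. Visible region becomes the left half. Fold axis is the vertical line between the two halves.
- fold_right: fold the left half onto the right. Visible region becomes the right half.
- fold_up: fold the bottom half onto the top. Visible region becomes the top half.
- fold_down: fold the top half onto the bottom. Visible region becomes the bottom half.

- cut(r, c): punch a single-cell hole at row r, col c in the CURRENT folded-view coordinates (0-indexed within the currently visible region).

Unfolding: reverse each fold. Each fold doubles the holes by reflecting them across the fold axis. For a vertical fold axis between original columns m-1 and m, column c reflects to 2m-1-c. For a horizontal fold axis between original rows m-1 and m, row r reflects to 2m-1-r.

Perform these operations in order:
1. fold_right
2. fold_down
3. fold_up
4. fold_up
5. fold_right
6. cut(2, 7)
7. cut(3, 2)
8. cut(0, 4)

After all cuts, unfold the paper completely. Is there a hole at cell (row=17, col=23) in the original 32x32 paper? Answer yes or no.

Op 1 fold_right: fold axis v@16; visible region now rows[0,32) x cols[16,32) = 32x16
Op 2 fold_down: fold axis h@16; visible region now rows[16,32) x cols[16,32) = 16x16
Op 3 fold_up: fold axis h@24; visible region now rows[16,24) x cols[16,32) = 8x16
Op 4 fold_up: fold axis h@20; visible region now rows[16,20) x cols[16,32) = 4x16
Op 5 fold_right: fold axis v@24; visible region now rows[16,20) x cols[24,32) = 4x8
Op 6 cut(2, 7): punch at orig (18,31); cuts so far [(18, 31)]; region rows[16,20) x cols[24,32) = 4x8
Op 7 cut(3, 2): punch at orig (19,26); cuts so far [(18, 31), (19, 26)]; region rows[16,20) x cols[24,32) = 4x8
Op 8 cut(0, 4): punch at orig (16,28); cuts so far [(16, 28), (18, 31), (19, 26)]; region rows[16,20) x cols[24,32) = 4x8
Unfold 1 (reflect across v@24): 6 holes -> [(16, 19), (16, 28), (18, 16), (18, 31), (19, 21), (19, 26)]
Unfold 2 (reflect across h@20): 12 holes -> [(16, 19), (16, 28), (18, 16), (18, 31), (19, 21), (19, 26), (20, 21), (20, 26), (21, 16), (21, 31), (23, 19), (23, 28)]
Unfold 3 (reflect across h@24): 24 holes -> [(16, 19), (16, 28), (18, 16), (18, 31), (19, 21), (19, 26), (20, 21), (20, 26), (21, 16), (21, 31), (23, 19), (23, 28), (24, 19), (24, 28), (26, 16), (26, 31), (27, 21), (27, 26), (28, 21), (28, 26), (29, 16), (29, 31), (31, 19), (31, 28)]
Unfold 4 (reflect across h@16): 48 holes -> [(0, 19), (0, 28), (2, 16), (2, 31), (3, 21), (3, 26), (4, 21), (4, 26), (5, 16), (5, 31), (7, 19), (7, 28), (8, 19), (8, 28), (10, 16), (10, 31), (11, 21), (11, 26), (12, 21), (12, 26), (13, 16), (13, 31), (15, 19), (15, 28), (16, 19), (16, 28), (18, 16), (18, 31), (19, 21), (19, 26), (20, 21), (20, 26), (21, 16), (21, 31), (23, 19), (23, 28), (24, 19), (24, 28), (26, 16), (26, 31), (27, 21), (27, 26), (28, 21), (28, 26), (29, 16), (29, 31), (31, 19), (31, 28)]
Unfold 5 (reflect across v@16): 96 holes -> [(0, 3), (0, 12), (0, 19), (0, 28), (2, 0), (2, 15), (2, 16), (2, 31), (3, 5), (3, 10), (3, 21), (3, 26), (4, 5), (4, 10), (4, 21), (4, 26), (5, 0), (5, 15), (5, 16), (5, 31), (7, 3), (7, 12), (7, 19), (7, 28), (8, 3), (8, 12), (8, 19), (8, 28), (10, 0), (10, 15), (10, 16), (10, 31), (11, 5), (11, 10), (11, 21), (11, 26), (12, 5), (12, 10), (12, 21), (12, 26), (13, 0), (13, 15), (13, 16), (13, 31), (15, 3), (15, 12), (15, 19), (15, 28), (16, 3), (16, 12), (16, 19), (16, 28), (18, 0), (18, 15), (18, 16), (18, 31), (19, 5), (19, 10), (19, 21), (19, 26), (20, 5), (20, 10), (20, 21), (20, 26), (21, 0), (21, 15), (21, 16), (21, 31), (23, 3), (23, 12), (23, 19), (23, 28), (24, 3), (24, 12), (24, 19), (24, 28), (26, 0), (26, 15), (26, 16), (26, 31), (27, 5), (27, 10), (27, 21), (27, 26), (28, 5), (28, 10), (28, 21), (28, 26), (29, 0), (29, 15), (29, 16), (29, 31), (31, 3), (31, 12), (31, 19), (31, 28)]
Holes: [(0, 3), (0, 12), (0, 19), (0, 28), (2, 0), (2, 15), (2, 16), (2, 31), (3, 5), (3, 10), (3, 21), (3, 26), (4, 5), (4, 10), (4, 21), (4, 26), (5, 0), (5, 15), (5, 16), (5, 31), (7, 3), (7, 12), (7, 19), (7, 28), (8, 3), (8, 12), (8, 19), (8, 28), (10, 0), (10, 15), (10, 16), (10, 31), (11, 5), (11, 10), (11, 21), (11, 26), (12, 5), (12, 10), (12, 21), (12, 26), (13, 0), (13, 15), (13, 16), (13, 31), (15, 3), (15, 12), (15, 19), (15, 28), (16, 3), (16, 12), (16, 19), (16, 28), (18, 0), (18, 15), (18, 16), (18, 31), (19, 5), (19, 10), (19, 21), (19, 26), (20, 5), (20, 10), (20, 21), (20, 26), (21, 0), (21, 15), (21, 16), (21, 31), (23, 3), (23, 12), (23, 19), (23, 28), (24, 3), (24, 12), (24, 19), (24, 28), (26, 0), (26, 15), (26, 16), (26, 31), (27, 5), (27, 10), (27, 21), (27, 26), (28, 5), (28, 10), (28, 21), (28, 26), (29, 0), (29, 15), (29, 16), (29, 31), (31, 3), (31, 12), (31, 19), (31, 28)]

Answer: no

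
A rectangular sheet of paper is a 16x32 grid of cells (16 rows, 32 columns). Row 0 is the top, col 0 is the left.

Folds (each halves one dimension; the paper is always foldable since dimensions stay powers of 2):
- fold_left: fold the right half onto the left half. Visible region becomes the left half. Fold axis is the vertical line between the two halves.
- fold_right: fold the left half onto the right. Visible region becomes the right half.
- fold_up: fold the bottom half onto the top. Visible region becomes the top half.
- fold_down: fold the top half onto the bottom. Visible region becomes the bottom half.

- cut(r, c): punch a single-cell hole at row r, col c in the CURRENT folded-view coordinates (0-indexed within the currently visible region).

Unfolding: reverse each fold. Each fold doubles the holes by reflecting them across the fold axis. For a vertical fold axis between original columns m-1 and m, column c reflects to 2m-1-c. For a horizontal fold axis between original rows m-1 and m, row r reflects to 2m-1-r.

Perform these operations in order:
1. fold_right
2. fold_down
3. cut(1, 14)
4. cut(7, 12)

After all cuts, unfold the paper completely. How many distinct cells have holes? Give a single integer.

Answer: 8

Derivation:
Op 1 fold_right: fold axis v@16; visible region now rows[0,16) x cols[16,32) = 16x16
Op 2 fold_down: fold axis h@8; visible region now rows[8,16) x cols[16,32) = 8x16
Op 3 cut(1, 14): punch at orig (9,30); cuts so far [(9, 30)]; region rows[8,16) x cols[16,32) = 8x16
Op 4 cut(7, 12): punch at orig (15,28); cuts so far [(9, 30), (15, 28)]; region rows[8,16) x cols[16,32) = 8x16
Unfold 1 (reflect across h@8): 4 holes -> [(0, 28), (6, 30), (9, 30), (15, 28)]
Unfold 2 (reflect across v@16): 8 holes -> [(0, 3), (0, 28), (6, 1), (6, 30), (9, 1), (9, 30), (15, 3), (15, 28)]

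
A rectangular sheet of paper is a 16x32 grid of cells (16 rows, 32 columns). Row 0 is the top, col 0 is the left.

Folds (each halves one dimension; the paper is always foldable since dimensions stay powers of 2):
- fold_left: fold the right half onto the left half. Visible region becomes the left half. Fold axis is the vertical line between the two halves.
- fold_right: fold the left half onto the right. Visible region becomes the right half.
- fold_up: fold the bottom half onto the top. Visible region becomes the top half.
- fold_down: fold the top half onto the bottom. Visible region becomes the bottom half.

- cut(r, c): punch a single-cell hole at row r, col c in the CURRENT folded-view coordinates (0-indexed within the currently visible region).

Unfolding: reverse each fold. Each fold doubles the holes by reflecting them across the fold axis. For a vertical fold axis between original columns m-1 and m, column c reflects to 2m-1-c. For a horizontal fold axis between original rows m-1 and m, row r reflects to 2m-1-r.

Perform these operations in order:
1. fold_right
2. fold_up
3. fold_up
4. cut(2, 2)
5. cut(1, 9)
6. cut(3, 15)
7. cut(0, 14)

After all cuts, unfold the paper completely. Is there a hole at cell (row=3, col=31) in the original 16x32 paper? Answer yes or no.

Op 1 fold_right: fold axis v@16; visible region now rows[0,16) x cols[16,32) = 16x16
Op 2 fold_up: fold axis h@8; visible region now rows[0,8) x cols[16,32) = 8x16
Op 3 fold_up: fold axis h@4; visible region now rows[0,4) x cols[16,32) = 4x16
Op 4 cut(2, 2): punch at orig (2,18); cuts so far [(2, 18)]; region rows[0,4) x cols[16,32) = 4x16
Op 5 cut(1, 9): punch at orig (1,25); cuts so far [(1, 25), (2, 18)]; region rows[0,4) x cols[16,32) = 4x16
Op 6 cut(3, 15): punch at orig (3,31); cuts so far [(1, 25), (2, 18), (3, 31)]; region rows[0,4) x cols[16,32) = 4x16
Op 7 cut(0, 14): punch at orig (0,30); cuts so far [(0, 30), (1, 25), (2, 18), (3, 31)]; region rows[0,4) x cols[16,32) = 4x16
Unfold 1 (reflect across h@4): 8 holes -> [(0, 30), (1, 25), (2, 18), (3, 31), (4, 31), (5, 18), (6, 25), (7, 30)]
Unfold 2 (reflect across h@8): 16 holes -> [(0, 30), (1, 25), (2, 18), (3, 31), (4, 31), (5, 18), (6, 25), (7, 30), (8, 30), (9, 25), (10, 18), (11, 31), (12, 31), (13, 18), (14, 25), (15, 30)]
Unfold 3 (reflect across v@16): 32 holes -> [(0, 1), (0, 30), (1, 6), (1, 25), (2, 13), (2, 18), (3, 0), (3, 31), (4, 0), (4, 31), (5, 13), (5, 18), (6, 6), (6, 25), (7, 1), (7, 30), (8, 1), (8, 30), (9, 6), (9, 25), (10, 13), (10, 18), (11, 0), (11, 31), (12, 0), (12, 31), (13, 13), (13, 18), (14, 6), (14, 25), (15, 1), (15, 30)]
Holes: [(0, 1), (0, 30), (1, 6), (1, 25), (2, 13), (2, 18), (3, 0), (3, 31), (4, 0), (4, 31), (5, 13), (5, 18), (6, 6), (6, 25), (7, 1), (7, 30), (8, 1), (8, 30), (9, 6), (9, 25), (10, 13), (10, 18), (11, 0), (11, 31), (12, 0), (12, 31), (13, 13), (13, 18), (14, 6), (14, 25), (15, 1), (15, 30)]

Answer: yes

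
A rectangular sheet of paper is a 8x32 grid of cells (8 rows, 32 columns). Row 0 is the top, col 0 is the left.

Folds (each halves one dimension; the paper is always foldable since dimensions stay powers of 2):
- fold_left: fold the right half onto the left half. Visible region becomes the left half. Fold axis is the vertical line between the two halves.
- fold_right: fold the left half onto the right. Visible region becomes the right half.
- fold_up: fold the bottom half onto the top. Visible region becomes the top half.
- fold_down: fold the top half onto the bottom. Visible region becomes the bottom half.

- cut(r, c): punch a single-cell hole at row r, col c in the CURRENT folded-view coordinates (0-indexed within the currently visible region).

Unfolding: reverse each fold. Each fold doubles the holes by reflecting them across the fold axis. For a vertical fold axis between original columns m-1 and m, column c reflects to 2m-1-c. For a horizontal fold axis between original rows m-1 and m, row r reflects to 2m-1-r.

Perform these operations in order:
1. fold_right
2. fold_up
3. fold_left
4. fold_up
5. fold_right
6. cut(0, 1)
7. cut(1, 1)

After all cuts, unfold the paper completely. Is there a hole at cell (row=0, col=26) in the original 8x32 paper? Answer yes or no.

Answer: yes

Derivation:
Op 1 fold_right: fold axis v@16; visible region now rows[0,8) x cols[16,32) = 8x16
Op 2 fold_up: fold axis h@4; visible region now rows[0,4) x cols[16,32) = 4x16
Op 3 fold_left: fold axis v@24; visible region now rows[0,4) x cols[16,24) = 4x8
Op 4 fold_up: fold axis h@2; visible region now rows[0,2) x cols[16,24) = 2x8
Op 5 fold_right: fold axis v@20; visible region now rows[0,2) x cols[20,24) = 2x4
Op 6 cut(0, 1): punch at orig (0,21); cuts so far [(0, 21)]; region rows[0,2) x cols[20,24) = 2x4
Op 7 cut(1, 1): punch at orig (1,21); cuts so far [(0, 21), (1, 21)]; region rows[0,2) x cols[20,24) = 2x4
Unfold 1 (reflect across v@20): 4 holes -> [(0, 18), (0, 21), (1, 18), (1, 21)]
Unfold 2 (reflect across h@2): 8 holes -> [(0, 18), (0, 21), (1, 18), (1, 21), (2, 18), (2, 21), (3, 18), (3, 21)]
Unfold 3 (reflect across v@24): 16 holes -> [(0, 18), (0, 21), (0, 26), (0, 29), (1, 18), (1, 21), (1, 26), (1, 29), (2, 18), (2, 21), (2, 26), (2, 29), (3, 18), (3, 21), (3, 26), (3, 29)]
Unfold 4 (reflect across h@4): 32 holes -> [(0, 18), (0, 21), (0, 26), (0, 29), (1, 18), (1, 21), (1, 26), (1, 29), (2, 18), (2, 21), (2, 26), (2, 29), (3, 18), (3, 21), (3, 26), (3, 29), (4, 18), (4, 21), (4, 26), (4, 29), (5, 18), (5, 21), (5, 26), (5, 29), (6, 18), (6, 21), (6, 26), (6, 29), (7, 18), (7, 21), (7, 26), (7, 29)]
Unfold 5 (reflect across v@16): 64 holes -> [(0, 2), (0, 5), (0, 10), (0, 13), (0, 18), (0, 21), (0, 26), (0, 29), (1, 2), (1, 5), (1, 10), (1, 13), (1, 18), (1, 21), (1, 26), (1, 29), (2, 2), (2, 5), (2, 10), (2, 13), (2, 18), (2, 21), (2, 26), (2, 29), (3, 2), (3, 5), (3, 10), (3, 13), (3, 18), (3, 21), (3, 26), (3, 29), (4, 2), (4, 5), (4, 10), (4, 13), (4, 18), (4, 21), (4, 26), (4, 29), (5, 2), (5, 5), (5, 10), (5, 13), (5, 18), (5, 21), (5, 26), (5, 29), (6, 2), (6, 5), (6, 10), (6, 13), (6, 18), (6, 21), (6, 26), (6, 29), (7, 2), (7, 5), (7, 10), (7, 13), (7, 18), (7, 21), (7, 26), (7, 29)]
Holes: [(0, 2), (0, 5), (0, 10), (0, 13), (0, 18), (0, 21), (0, 26), (0, 29), (1, 2), (1, 5), (1, 10), (1, 13), (1, 18), (1, 21), (1, 26), (1, 29), (2, 2), (2, 5), (2, 10), (2, 13), (2, 18), (2, 21), (2, 26), (2, 29), (3, 2), (3, 5), (3, 10), (3, 13), (3, 18), (3, 21), (3, 26), (3, 29), (4, 2), (4, 5), (4, 10), (4, 13), (4, 18), (4, 21), (4, 26), (4, 29), (5, 2), (5, 5), (5, 10), (5, 13), (5, 18), (5, 21), (5, 26), (5, 29), (6, 2), (6, 5), (6, 10), (6, 13), (6, 18), (6, 21), (6, 26), (6, 29), (7, 2), (7, 5), (7, 10), (7, 13), (7, 18), (7, 21), (7, 26), (7, 29)]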